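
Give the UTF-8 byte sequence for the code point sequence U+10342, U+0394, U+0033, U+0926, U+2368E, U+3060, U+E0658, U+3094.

F0 90 8D 82 CE 94 33 E0 A4 A6 F0 A3 9A 8E E3 81 A0 F3 A0 99 98 E3 82 94

U+10342: 4-byte form → F0 90 8D 82.
U+0394: 2-byte form → CE 94.
U+0033: 1-byte form → 33.
U+0926: 3-byte form → E0 A4 A6.
U+2368E: 4-byte form → F0 A3 9A 8E.
U+3060: 3-byte form → E3 81 A0.
U+E0658: 4-byte form → F3 A0 99 98.
U+3094: 3-byte form → E3 82 94.
Concatenated (24 bytes): F0 90 8D 82 CE 94 33 E0 A4 A6 F0 A3 9A 8E E3 81 A0 F3 A0 99 98 E3 82 94.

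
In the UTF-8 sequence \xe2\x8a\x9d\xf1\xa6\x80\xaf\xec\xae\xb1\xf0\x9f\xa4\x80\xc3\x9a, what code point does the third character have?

Offset 0: leading byte 0xE2 = 11100010 → 3-byte char #1 = E2 8A 9D.
Offset 3: leading byte 0xF1 = 11110001 → 4-byte char #2 = F1 A6 80 AF.
Offset 7: leading byte 0xEC = 11101100 → 3-byte char #3 = EC AE B1.
Leading byte 0xEC = 11101100 matches 1110xxxx → 3-byte sequence.
Byte 1: 0xEC = 11101100, payload 1100 (4 bits).
Byte 2: 0xAE = 10101110 (10xxxxxx ✓), payload 101110.
Byte 3: 0xB1 = 10110001 (10xxxxxx ✓), payload 110001.
Concatenate: 1100101110110001 = 0xCBB1 (16 bits → U+CBB1).

U+CBB1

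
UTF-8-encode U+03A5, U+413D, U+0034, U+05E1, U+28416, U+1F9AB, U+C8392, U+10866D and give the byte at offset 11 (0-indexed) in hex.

0x96

U+03A5 → 2-byte form CE A5 at offsets 0–1.
U+413D → 3-byte form E4 84 BD at offsets 2–4.
U+0034 → 1-byte form 34 at offsets 5–5.
U+05E1 → 2-byte form D7 A1 at offsets 6–7.
U+28416 → 4-byte form F0 A8 90 96 at offsets 8–11.
Offset 11 falls in char 5's range; it's byte 4 of F0 A8 90 96 = 0x96.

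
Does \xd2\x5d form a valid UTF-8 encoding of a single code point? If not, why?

Leading byte 0xD2 = 11010010 → 2-byte form.
Byte 2 is 0x5D = 01011101, which is not 10xxxxxx — expected a continuation byte.

invalid (non-continuation byte where continuation expected)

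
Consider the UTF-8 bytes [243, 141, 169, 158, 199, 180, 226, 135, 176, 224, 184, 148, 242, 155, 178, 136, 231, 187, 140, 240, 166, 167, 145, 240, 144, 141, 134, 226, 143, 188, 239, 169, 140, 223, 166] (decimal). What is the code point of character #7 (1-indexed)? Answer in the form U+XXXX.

U+269D1

Offset 0: leading byte 0xF3 = 11110011 → 4-byte char #1 = F3 8D A9 9E.
Offset 4: leading byte 0xC7 = 11000111 → 2-byte char #2 = C7 B4.
Offset 6: leading byte 0xE2 = 11100010 → 3-byte char #3 = E2 87 B0.
Offset 9: leading byte 0xE0 = 11100000 → 3-byte char #4 = E0 B8 94.
Offset 12: leading byte 0xF2 = 11110010 → 4-byte char #5 = F2 9B B2 88.
Offset 16: leading byte 0xE7 = 11100111 → 3-byte char #6 = E7 BB 8C.
Offset 19: leading byte 0xF0 = 11110000 → 4-byte char #7 = F0 A6 A7 91.
Leading byte 0xF0 = 11110000 matches 11110xxx → 4-byte sequence.
Byte 1: 0xF0 = 11110000, payload 000 (3 bits).
Byte 2: 0xA6 = 10100110 (10xxxxxx ✓), payload 100110.
Byte 3: 0xA7 = 10100111 (10xxxxxx ✓), payload 100111.
Byte 4: 0x91 = 10010001 (10xxxxxx ✓), payload 010001.
Concatenate: 000100110100111010001 = 0x269D1 (21 bits → U+269D1).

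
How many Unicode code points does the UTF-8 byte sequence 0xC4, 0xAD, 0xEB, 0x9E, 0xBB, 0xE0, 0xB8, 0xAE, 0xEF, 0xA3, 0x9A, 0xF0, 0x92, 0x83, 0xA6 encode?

Byte at offset 0: 0xC4 = 11000100 → 2-byte char (#1). Advance 2.
Byte at offset 2: 0xEB = 11101011 → 3-byte char (#2). Advance 3.
Byte at offset 5: 0xE0 = 11100000 → 3-byte char (#3). Advance 3.
Byte at offset 8: 0xEF = 11101111 → 3-byte char (#4). Advance 3.
Byte at offset 11: 0xF0 = 11110000 → 4-byte char (#5). Advance 4.
Reached end at offset 15 after 5 code points.

5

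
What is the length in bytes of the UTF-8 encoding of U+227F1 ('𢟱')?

U+227F1 = 0x227F1. UTF-8 uses 1 byte below 0x80, 2 below 0x800, 3 below 0x10000, 4 up to 0x10FFFF. 0x227F1 is in U+10000–U+10FFFF → 4 bytes.

4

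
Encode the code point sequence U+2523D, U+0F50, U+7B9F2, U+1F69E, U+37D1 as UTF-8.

U+2523D: 4-byte form → F0 A5 88 BD.
U+0F50: 3-byte form → E0 BD 90.
U+7B9F2: 4-byte form → F1 BB A7 B2.
U+1F69E: 4-byte form → F0 9F 9A 9E.
U+37D1: 3-byte form → E3 9F 91.
Concatenated (18 bytes): F0 A5 88 BD E0 BD 90 F1 BB A7 B2 F0 9F 9A 9E E3 9F 91.

F0 A5 88 BD E0 BD 90 F1 BB A7 B2 F0 9F 9A 9E E3 9F 91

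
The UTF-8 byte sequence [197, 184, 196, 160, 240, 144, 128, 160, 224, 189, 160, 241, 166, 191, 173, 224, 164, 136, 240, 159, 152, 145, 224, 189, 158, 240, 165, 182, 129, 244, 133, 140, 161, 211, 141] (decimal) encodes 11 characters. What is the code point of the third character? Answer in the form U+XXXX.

Offset 0: leading byte 0xC5 = 11000101 → 2-byte char #1 = C5 B8.
Offset 2: leading byte 0xC4 = 11000100 → 2-byte char #2 = C4 A0.
Offset 4: leading byte 0xF0 = 11110000 → 4-byte char #3 = F0 90 80 A0.
Leading byte 0xF0 = 11110000 matches 11110xxx → 4-byte sequence.
Byte 1: 0xF0 = 11110000, payload 000 (3 bits).
Byte 2: 0x90 = 10010000 (10xxxxxx ✓), payload 010000.
Byte 3: 0x80 = 10000000 (10xxxxxx ✓), payload 000000.
Byte 4: 0xA0 = 10100000 (10xxxxxx ✓), payload 100000.
Concatenate: 000010000000000100000 = 0x10020 (21 bits → U+10020).

U+10020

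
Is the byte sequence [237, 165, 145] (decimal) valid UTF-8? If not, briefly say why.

Structurally a 3-byte sequence; payload = 0xD951.
But 0xD951 is in U+D800–U+DFFF, the surrogate range. Surrogates are not Unicode scalar values and are forbidden in UTF-8.

invalid (encodes a surrogate (U+D800–U+DFFF))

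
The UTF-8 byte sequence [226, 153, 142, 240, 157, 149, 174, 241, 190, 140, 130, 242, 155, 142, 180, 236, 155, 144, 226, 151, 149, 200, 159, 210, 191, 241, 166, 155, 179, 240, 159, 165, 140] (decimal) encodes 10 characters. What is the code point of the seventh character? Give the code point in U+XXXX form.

U+021F

Offset 0: leading byte 0xE2 = 11100010 → 3-byte char #1 = E2 99 8E.
Offset 3: leading byte 0xF0 = 11110000 → 4-byte char #2 = F0 9D 95 AE.
Offset 7: leading byte 0xF1 = 11110001 → 4-byte char #3 = F1 BE 8C 82.
Offset 11: leading byte 0xF2 = 11110010 → 4-byte char #4 = F2 9B 8E B4.
Offset 15: leading byte 0xEC = 11101100 → 3-byte char #5 = EC 9B 90.
Offset 18: leading byte 0xE2 = 11100010 → 3-byte char #6 = E2 97 95.
Offset 21: leading byte 0xC8 = 11001000 → 2-byte char #7 = C8 9F.
Leading byte 0xC8 = 11001000 matches 110xxxxx → 2-byte sequence.
Byte 1: 0xC8 = 11001000, payload 01000 (5 bits).
Byte 2: 0x9F = 10011111 (10xxxxxx ✓), payload 011111.
Concatenate: 01000011111 = 0x21F (11 bits → U+021F).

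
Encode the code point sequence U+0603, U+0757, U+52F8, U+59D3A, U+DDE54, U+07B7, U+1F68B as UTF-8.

D8 83 DD 97 E5 8B B8 F1 99 B4 BA F3 9D B9 94 DE B7 F0 9F 9A 8B

U+0603: 2-byte form → D8 83.
U+0757: 2-byte form → DD 97.
U+52F8: 3-byte form → E5 8B B8.
U+59D3A: 4-byte form → F1 99 B4 BA.
U+DDE54: 4-byte form → F3 9D B9 94.
U+07B7: 2-byte form → DE B7.
U+1F68B: 4-byte form → F0 9F 9A 8B.
Concatenated (21 bytes): D8 83 DD 97 E5 8B B8 F1 99 B4 BA F3 9D B9 94 DE B7 F0 9F 9A 8B.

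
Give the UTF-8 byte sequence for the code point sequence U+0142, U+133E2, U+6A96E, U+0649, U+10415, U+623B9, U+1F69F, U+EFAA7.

U+0142: 2-byte form → C5 82.
U+133E2: 4-byte form → F0 93 8F A2.
U+6A96E: 4-byte form → F1 AA A5 AE.
U+0649: 2-byte form → D9 89.
U+10415: 4-byte form → F0 90 90 95.
U+623B9: 4-byte form → F1 A2 8E B9.
U+1F69F: 4-byte form → F0 9F 9A 9F.
U+EFAA7: 4-byte form → F3 AF AA A7.
Concatenated (28 bytes): C5 82 F0 93 8F A2 F1 AA A5 AE D9 89 F0 90 90 95 F1 A2 8E B9 F0 9F 9A 9F F3 AF AA A7.

C5 82 F0 93 8F A2 F1 AA A5 AE D9 89 F0 90 90 95 F1 A2 8E B9 F0 9F 9A 9F F3 AF AA A7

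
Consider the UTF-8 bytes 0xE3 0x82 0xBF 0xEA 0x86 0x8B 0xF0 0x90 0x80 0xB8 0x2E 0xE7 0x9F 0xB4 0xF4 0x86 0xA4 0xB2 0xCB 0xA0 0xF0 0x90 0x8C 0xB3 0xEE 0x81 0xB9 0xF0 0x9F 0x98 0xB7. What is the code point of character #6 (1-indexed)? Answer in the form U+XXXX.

U+106932

Offset 0: leading byte 0xE3 = 11100011 → 3-byte char #1 = E3 82 BF.
Offset 3: leading byte 0xEA = 11101010 → 3-byte char #2 = EA 86 8B.
Offset 6: leading byte 0xF0 = 11110000 → 4-byte char #3 = F0 90 80 B8.
Offset 10: leading byte 0x2E = 00101110 → 1-byte char #4 = 2E.
Offset 11: leading byte 0xE7 = 11100111 → 3-byte char #5 = E7 9F B4.
Offset 14: leading byte 0xF4 = 11110100 → 4-byte char #6 = F4 86 A4 B2.
Leading byte 0xF4 = 11110100 matches 11110xxx → 4-byte sequence.
Byte 1: 0xF4 = 11110100, payload 100 (3 bits).
Byte 2: 0x86 = 10000110 (10xxxxxx ✓), payload 000110.
Byte 3: 0xA4 = 10100100 (10xxxxxx ✓), payload 100100.
Byte 4: 0xB2 = 10110010 (10xxxxxx ✓), payload 110010.
Concatenate: 100000110100100110010 = 0x106932 (21 bits → U+106932).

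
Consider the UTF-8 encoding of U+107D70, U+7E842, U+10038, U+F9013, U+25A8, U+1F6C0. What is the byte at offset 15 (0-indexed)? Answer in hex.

0x93

U+107D70 → 4-byte form F4 87 B5 B0 at offsets 0–3.
U+7E842 → 4-byte form F1 BE A1 82 at offsets 4–7.
U+10038 → 4-byte form F0 90 80 B8 at offsets 8–11.
U+F9013 → 4-byte form F3 B9 80 93 at offsets 12–15.
Offset 15 falls in char 4's range; it's byte 4 of F3 B9 80 93 = 0x93.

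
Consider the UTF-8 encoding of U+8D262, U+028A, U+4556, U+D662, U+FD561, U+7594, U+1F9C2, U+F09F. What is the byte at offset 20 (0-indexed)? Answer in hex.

0x9F

U+8D262 → 4-byte form F2 8D 89 A2 at offsets 0–3.
U+028A → 2-byte form CA 8A at offsets 4–5.
U+4556 → 3-byte form E4 95 96 at offsets 6–8.
U+D662 → 3-byte form ED 99 A2 at offsets 9–11.
U+FD561 → 4-byte form F3 BD 95 A1 at offsets 12–15.
U+7594 → 3-byte form E7 96 94 at offsets 16–18.
U+1F9C2 → 4-byte form F0 9F A7 82 at offsets 19–22.
Offset 20 falls in char 7's range; it's byte 2 of F0 9F A7 82 = 0x9F.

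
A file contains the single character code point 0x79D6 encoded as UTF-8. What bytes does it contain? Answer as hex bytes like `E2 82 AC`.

U+79D6 = 0x79D6 = 31190 decimal. In range U+0800–U+FFFF → 3-byte form: 1110xxxx 10xxxxxx 10xxxxxx.
Binary (16 bits): 0111100111010110.
Split 4+6+6: 0111 | 100111 | 010110.
Byte 1: 11100111 = 0xE7.
Byte 2: 10100111 = 0xA7.
Byte 3: 10010110 = 0x96.

E7 A7 96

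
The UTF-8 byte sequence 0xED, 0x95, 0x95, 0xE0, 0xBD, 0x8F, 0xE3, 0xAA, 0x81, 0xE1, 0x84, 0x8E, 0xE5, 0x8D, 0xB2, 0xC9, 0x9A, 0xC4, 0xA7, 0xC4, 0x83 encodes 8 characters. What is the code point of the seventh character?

U+0127

Offset 0: leading byte 0xED = 11101101 → 3-byte char #1 = ED 95 95.
Offset 3: leading byte 0xE0 = 11100000 → 3-byte char #2 = E0 BD 8F.
Offset 6: leading byte 0xE3 = 11100011 → 3-byte char #3 = E3 AA 81.
Offset 9: leading byte 0xE1 = 11100001 → 3-byte char #4 = E1 84 8E.
Offset 12: leading byte 0xE5 = 11100101 → 3-byte char #5 = E5 8D B2.
Offset 15: leading byte 0xC9 = 11001001 → 2-byte char #6 = C9 9A.
Offset 17: leading byte 0xC4 = 11000100 → 2-byte char #7 = C4 A7.
Leading byte 0xC4 = 11000100 matches 110xxxxx → 2-byte sequence.
Byte 1: 0xC4 = 11000100, payload 00100 (5 bits).
Byte 2: 0xA7 = 10100111 (10xxxxxx ✓), payload 100111.
Concatenate: 00100100111 = 0x127 (11 bits → U+0127).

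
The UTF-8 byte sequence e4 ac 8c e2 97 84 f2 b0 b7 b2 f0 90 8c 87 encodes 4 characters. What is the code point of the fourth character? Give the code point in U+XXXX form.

Offset 0: leading byte 0xE4 = 11100100 → 3-byte char #1 = E4 AC 8C.
Offset 3: leading byte 0xE2 = 11100010 → 3-byte char #2 = E2 97 84.
Offset 6: leading byte 0xF2 = 11110010 → 4-byte char #3 = F2 B0 B7 B2.
Offset 10: leading byte 0xF0 = 11110000 → 4-byte char #4 = F0 90 8C 87.
Leading byte 0xF0 = 11110000 matches 11110xxx → 4-byte sequence.
Byte 1: 0xF0 = 11110000, payload 000 (3 bits).
Byte 2: 0x90 = 10010000 (10xxxxxx ✓), payload 010000.
Byte 3: 0x8C = 10001100 (10xxxxxx ✓), payload 001100.
Byte 4: 0x87 = 10000111 (10xxxxxx ✓), payload 000111.
Concatenate: 000010000001100000111 = 0x10307 (21 bits → U+10307).

U+10307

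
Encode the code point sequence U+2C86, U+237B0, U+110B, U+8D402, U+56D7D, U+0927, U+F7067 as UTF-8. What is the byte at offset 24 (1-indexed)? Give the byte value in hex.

0x81

1-indexed offset 24 is 0-indexed offset 23.
U+2C86 → 3-byte form E2 B2 86 at offsets 0–2.
U+237B0 → 4-byte form F0 A3 9E B0 at offsets 3–6.
U+110B → 3-byte form E1 84 8B at offsets 7–9.
U+8D402 → 4-byte form F2 8D 90 82 at offsets 10–13.
U+56D7D → 4-byte form F1 96 B5 BD at offsets 14–17.
U+0927 → 3-byte form E0 A4 A7 at offsets 18–20.
U+F7067 → 4-byte form F3 B7 81 A7 at offsets 21–24.
Offset 23 falls in char 7's range; it's byte 3 of F3 B7 81 A7 = 0x81.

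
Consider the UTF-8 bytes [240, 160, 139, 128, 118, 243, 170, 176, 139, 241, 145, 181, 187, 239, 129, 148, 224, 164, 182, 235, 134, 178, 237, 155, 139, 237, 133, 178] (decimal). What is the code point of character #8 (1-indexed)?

U+D6CB

Offset 0: leading byte 0xF0 = 11110000 → 4-byte char #1 = F0 A0 8B 80.
Offset 4: leading byte 0x76 = 01110110 → 1-byte char #2 = 76.
Offset 5: leading byte 0xF3 = 11110011 → 4-byte char #3 = F3 AA B0 8B.
Offset 9: leading byte 0xF1 = 11110001 → 4-byte char #4 = F1 91 B5 BB.
Offset 13: leading byte 0xEF = 11101111 → 3-byte char #5 = EF 81 94.
Offset 16: leading byte 0xE0 = 11100000 → 3-byte char #6 = E0 A4 B6.
Offset 19: leading byte 0xEB = 11101011 → 3-byte char #7 = EB 86 B2.
Offset 22: leading byte 0xED = 11101101 → 3-byte char #8 = ED 9B 8B.
Leading byte 0xED = 11101101 matches 1110xxxx → 3-byte sequence.
Byte 1: 0xED = 11101101, payload 1101 (4 bits).
Byte 2: 0x9B = 10011011 (10xxxxxx ✓), payload 011011.
Byte 3: 0x8B = 10001011 (10xxxxxx ✓), payload 001011.
Concatenate: 1101011011001011 = 0xD6CB (16 bits → U+D6CB).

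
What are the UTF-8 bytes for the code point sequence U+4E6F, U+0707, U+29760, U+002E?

E4 B9 AF DC 87 F0 A9 9D A0 2E

U+4E6F: 3-byte form → E4 B9 AF.
U+0707: 2-byte form → DC 87.
U+29760: 4-byte form → F0 A9 9D A0.
U+002E: 1-byte form → 2E.
Concatenated (10 bytes): E4 B9 AF DC 87 F0 A9 9D A0 2E.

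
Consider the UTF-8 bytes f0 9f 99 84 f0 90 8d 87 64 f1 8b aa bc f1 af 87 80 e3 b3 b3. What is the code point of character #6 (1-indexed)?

U+3CF3

Offset 0: leading byte 0xF0 = 11110000 → 4-byte char #1 = F0 9F 99 84.
Offset 4: leading byte 0xF0 = 11110000 → 4-byte char #2 = F0 90 8D 87.
Offset 8: leading byte 0x64 = 01100100 → 1-byte char #3 = 64.
Offset 9: leading byte 0xF1 = 11110001 → 4-byte char #4 = F1 8B AA BC.
Offset 13: leading byte 0xF1 = 11110001 → 4-byte char #5 = F1 AF 87 80.
Offset 17: leading byte 0xE3 = 11100011 → 3-byte char #6 = E3 B3 B3.
Leading byte 0xE3 = 11100011 matches 1110xxxx → 3-byte sequence.
Byte 1: 0xE3 = 11100011, payload 0011 (4 bits).
Byte 2: 0xB3 = 10110011 (10xxxxxx ✓), payload 110011.
Byte 3: 0xB3 = 10110011 (10xxxxxx ✓), payload 110011.
Concatenate: 0011110011110011 = 0x3CF3 (16 bits → U+3CF3).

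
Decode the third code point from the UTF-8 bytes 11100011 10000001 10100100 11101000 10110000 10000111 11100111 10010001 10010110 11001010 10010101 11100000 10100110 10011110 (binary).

Offset 0: leading byte 0xE3 = 11100011 → 3-byte char #1 = E3 81 A4.
Offset 3: leading byte 0xE8 = 11101000 → 3-byte char #2 = E8 B0 87.
Offset 6: leading byte 0xE7 = 11100111 → 3-byte char #3 = E7 91 96.
Leading byte 0xE7 = 11100111 matches 1110xxxx → 3-byte sequence.
Byte 1: 0xE7 = 11100111, payload 0111 (4 bits).
Byte 2: 0x91 = 10010001 (10xxxxxx ✓), payload 010001.
Byte 3: 0x96 = 10010110 (10xxxxxx ✓), payload 010110.
Concatenate: 0111010001010110 = 0x7456 (16 bits → U+7456).

U+7456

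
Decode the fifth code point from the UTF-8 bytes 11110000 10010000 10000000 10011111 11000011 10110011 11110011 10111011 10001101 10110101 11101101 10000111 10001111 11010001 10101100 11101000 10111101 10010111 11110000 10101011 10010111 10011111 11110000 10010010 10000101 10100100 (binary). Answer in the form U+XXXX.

U+046C

Offset 0: leading byte 0xF0 = 11110000 → 4-byte char #1 = F0 90 80 9F.
Offset 4: leading byte 0xC3 = 11000011 → 2-byte char #2 = C3 B3.
Offset 6: leading byte 0xF3 = 11110011 → 4-byte char #3 = F3 BB 8D B5.
Offset 10: leading byte 0xED = 11101101 → 3-byte char #4 = ED 87 8F.
Offset 13: leading byte 0xD1 = 11010001 → 2-byte char #5 = D1 AC.
Leading byte 0xD1 = 11010001 matches 110xxxxx → 2-byte sequence.
Byte 1: 0xD1 = 11010001, payload 10001 (5 bits).
Byte 2: 0xAC = 10101100 (10xxxxxx ✓), payload 101100.
Concatenate: 10001101100 = 0x46C (11 bits → U+046C).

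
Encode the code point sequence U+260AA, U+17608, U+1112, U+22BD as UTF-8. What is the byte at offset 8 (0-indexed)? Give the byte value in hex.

U+260AA → 4-byte form F0 A6 82 AA at offsets 0–3.
U+17608 → 4-byte form F0 97 98 88 at offsets 4–7.
U+1112 → 3-byte form E1 84 92 at offsets 8–10.
Offset 8 falls in char 3's range; it's byte 1 of E1 84 92 = 0xE1.

0xE1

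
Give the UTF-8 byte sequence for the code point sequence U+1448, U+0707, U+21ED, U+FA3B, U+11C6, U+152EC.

U+1448: 3-byte form → E1 91 88.
U+0707: 2-byte form → DC 87.
U+21ED: 3-byte form → E2 87 AD.
U+FA3B: 3-byte form → EF A8 BB.
U+11C6: 3-byte form → E1 87 86.
U+152EC: 4-byte form → F0 95 8B AC.
Concatenated (18 bytes): E1 91 88 DC 87 E2 87 AD EF A8 BB E1 87 86 F0 95 8B AC.

E1 91 88 DC 87 E2 87 AD EF A8 BB E1 87 86 F0 95 8B AC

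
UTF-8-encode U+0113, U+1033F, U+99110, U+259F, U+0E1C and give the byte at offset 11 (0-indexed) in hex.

U+0113 → 2-byte form C4 93 at offsets 0–1.
U+1033F → 4-byte form F0 90 8C BF at offsets 2–5.
U+99110 → 4-byte form F2 99 84 90 at offsets 6–9.
U+259F → 3-byte form E2 96 9F at offsets 10–12.
Offset 11 falls in char 4's range; it's byte 2 of E2 96 9F = 0x96.

0x96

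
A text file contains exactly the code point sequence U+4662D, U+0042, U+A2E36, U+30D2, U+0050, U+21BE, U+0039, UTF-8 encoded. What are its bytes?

U+4662D: 4-byte form → F1 86 98 AD.
U+0042: 1-byte form → 42.
U+A2E36: 4-byte form → F2 A2 B8 B6.
U+30D2: 3-byte form → E3 83 92.
U+0050: 1-byte form → 50.
U+21BE: 3-byte form → E2 86 BE.
U+0039: 1-byte form → 39.
Concatenated (17 bytes): F1 86 98 AD 42 F2 A2 B8 B6 E3 83 92 50 E2 86 BE 39.

F1 86 98 AD 42 F2 A2 B8 B6 E3 83 92 50 E2 86 BE 39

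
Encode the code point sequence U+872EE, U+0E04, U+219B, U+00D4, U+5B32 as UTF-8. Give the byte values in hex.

F2 87 8B AE E0 B8 84 E2 86 9B C3 94 E5 AC B2

U+872EE: 4-byte form → F2 87 8B AE.
U+0E04: 3-byte form → E0 B8 84.
U+219B: 3-byte form → E2 86 9B.
U+00D4: 2-byte form → C3 94.
U+5B32: 3-byte form → E5 AC B2.
Concatenated (15 bytes): F2 87 8B AE E0 B8 84 E2 86 9B C3 94 E5 AC B2.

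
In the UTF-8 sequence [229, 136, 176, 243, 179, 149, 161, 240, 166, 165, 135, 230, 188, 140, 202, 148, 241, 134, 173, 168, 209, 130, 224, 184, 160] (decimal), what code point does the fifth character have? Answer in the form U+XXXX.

Offset 0: leading byte 0xE5 = 11100101 → 3-byte char #1 = E5 88 B0.
Offset 3: leading byte 0xF3 = 11110011 → 4-byte char #2 = F3 B3 95 A1.
Offset 7: leading byte 0xF0 = 11110000 → 4-byte char #3 = F0 A6 A5 87.
Offset 11: leading byte 0xE6 = 11100110 → 3-byte char #4 = E6 BC 8C.
Offset 14: leading byte 0xCA = 11001010 → 2-byte char #5 = CA 94.
Leading byte 0xCA = 11001010 matches 110xxxxx → 2-byte sequence.
Byte 1: 0xCA = 11001010, payload 01010 (5 bits).
Byte 2: 0x94 = 10010100 (10xxxxxx ✓), payload 010100.
Concatenate: 01010010100 = 0x294 (11 bits → U+0294).

U+0294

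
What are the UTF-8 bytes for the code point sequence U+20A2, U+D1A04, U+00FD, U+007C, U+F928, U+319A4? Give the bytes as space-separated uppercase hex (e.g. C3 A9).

U+20A2: 3-byte form → E2 82 A2.
U+D1A04: 4-byte form → F3 91 A8 84.
U+00FD: 2-byte form → C3 BD.
U+007C: 1-byte form → 7C.
U+F928: 3-byte form → EF A4 A8.
U+319A4: 4-byte form → F0 B1 A6 A4.
Concatenated (17 bytes): E2 82 A2 F3 91 A8 84 C3 BD 7C EF A4 A8 F0 B1 A6 A4.

E2 82 A2 F3 91 A8 84 C3 BD 7C EF A4 A8 F0 B1 A6 A4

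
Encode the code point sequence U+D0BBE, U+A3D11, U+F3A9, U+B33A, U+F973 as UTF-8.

F3 90 AE BE F2 A3 B4 91 EF 8E A9 EB 8C BA EF A5 B3

U+D0BBE: 4-byte form → F3 90 AE BE.
U+A3D11: 4-byte form → F2 A3 B4 91.
U+F3A9: 3-byte form → EF 8E A9.
U+B33A: 3-byte form → EB 8C BA.
U+F973: 3-byte form → EF A5 B3.
Concatenated (17 bytes): F3 90 AE BE F2 A3 B4 91 EF 8E A9 EB 8C BA EF A5 B3.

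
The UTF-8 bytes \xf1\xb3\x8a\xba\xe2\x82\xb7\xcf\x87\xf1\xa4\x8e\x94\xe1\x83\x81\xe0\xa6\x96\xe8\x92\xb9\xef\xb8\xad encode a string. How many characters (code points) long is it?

Byte at offset 0: 0xF1 = 11110001 → 4-byte char (#1). Advance 4.
Byte at offset 4: 0xE2 = 11100010 → 3-byte char (#2). Advance 3.
Byte at offset 7: 0xCF = 11001111 → 2-byte char (#3). Advance 2.
Byte at offset 9: 0xF1 = 11110001 → 4-byte char (#4). Advance 4.
Byte at offset 13: 0xE1 = 11100001 → 3-byte char (#5). Advance 3.
Byte at offset 16: 0xE0 = 11100000 → 3-byte char (#6). Advance 3.
Byte at offset 19: 0xE8 = 11101000 → 3-byte char (#7). Advance 3.
Byte at offset 22: 0xEF = 11101111 → 3-byte char (#8). Advance 3.
Reached end at offset 25 after 8 code points.

8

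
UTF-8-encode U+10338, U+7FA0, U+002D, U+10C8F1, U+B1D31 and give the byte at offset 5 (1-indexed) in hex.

1-indexed offset 5 is 0-indexed offset 4.
U+10338 → 4-byte form F0 90 8C B8 at offsets 0–3.
U+7FA0 → 3-byte form E7 BE A0 at offsets 4–6.
Offset 4 falls in char 2's range; it's byte 1 of E7 BE A0 = 0xE7.

0xE7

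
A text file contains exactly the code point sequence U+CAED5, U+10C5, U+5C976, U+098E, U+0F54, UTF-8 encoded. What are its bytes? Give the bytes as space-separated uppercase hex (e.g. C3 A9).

F3 8A BB 95 E1 83 85 F1 9C A5 B6 E0 A6 8E E0 BD 94

U+CAED5: 4-byte form → F3 8A BB 95.
U+10C5: 3-byte form → E1 83 85.
U+5C976: 4-byte form → F1 9C A5 B6.
U+098E: 3-byte form → E0 A6 8E.
U+0F54: 3-byte form → E0 BD 94.
Concatenated (17 bytes): F3 8A BB 95 E1 83 85 F1 9C A5 B6 E0 A6 8E E0 BD 94.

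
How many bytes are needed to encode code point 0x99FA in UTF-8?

3

U+99FA = 0x99FA. UTF-8 uses 1 byte below 0x80, 2 below 0x800, 3 below 0x10000, 4 up to 0x10FFFF. 0x99FA is in U+0800–U+FFFF → 3 bytes.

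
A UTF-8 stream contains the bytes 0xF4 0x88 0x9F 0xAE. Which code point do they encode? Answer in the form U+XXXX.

U+1087EE

Leading byte 0xF4 = 11110100 matches 11110xxx → 4-byte sequence.
Byte 1: 0xF4 = 11110100, payload 100 (3 bits).
Byte 2: 0x88 = 10001000 (10xxxxxx ✓), payload 001000.
Byte 3: 0x9F = 10011111 (10xxxxxx ✓), payload 011111.
Byte 4: 0xAE = 10101110 (10xxxxxx ✓), payload 101110.
Concatenate: 100001000011111101110 = 0x1087EE (21 bits → U+1087EE).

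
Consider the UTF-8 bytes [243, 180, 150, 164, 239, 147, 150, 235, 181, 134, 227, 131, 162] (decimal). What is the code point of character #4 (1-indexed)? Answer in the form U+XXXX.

Offset 0: leading byte 0xF3 = 11110011 → 4-byte char #1 = F3 B4 96 A4.
Offset 4: leading byte 0xEF = 11101111 → 3-byte char #2 = EF 93 96.
Offset 7: leading byte 0xEB = 11101011 → 3-byte char #3 = EB B5 86.
Offset 10: leading byte 0xE3 = 11100011 → 3-byte char #4 = E3 83 A2.
Leading byte 0xE3 = 11100011 matches 1110xxxx → 3-byte sequence.
Byte 1: 0xE3 = 11100011, payload 0011 (4 bits).
Byte 2: 0x83 = 10000011 (10xxxxxx ✓), payload 000011.
Byte 3: 0xA2 = 10100010 (10xxxxxx ✓), payload 100010.
Concatenate: 0011000011100010 = 0x30E2 (16 bits → U+30E2).

U+30E2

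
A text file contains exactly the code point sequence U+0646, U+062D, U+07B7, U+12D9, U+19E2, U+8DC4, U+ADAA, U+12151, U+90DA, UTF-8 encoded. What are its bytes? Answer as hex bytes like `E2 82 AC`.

D9 86 D8 AD DE B7 E1 8B 99 E1 A7 A2 E8 B7 84 EA B6 AA F0 92 85 91 E9 83 9A

U+0646: 2-byte form → D9 86.
U+062D: 2-byte form → D8 AD.
U+07B7: 2-byte form → DE B7.
U+12D9: 3-byte form → E1 8B 99.
U+19E2: 3-byte form → E1 A7 A2.
U+8DC4: 3-byte form → E8 B7 84.
U+ADAA: 3-byte form → EA B6 AA.
U+12151: 4-byte form → F0 92 85 91.
U+90DA: 3-byte form → E9 83 9A.
Concatenated (25 bytes): D9 86 D8 AD DE B7 E1 8B 99 E1 A7 A2 E8 B7 84 EA B6 AA F0 92 85 91 E9 83 9A.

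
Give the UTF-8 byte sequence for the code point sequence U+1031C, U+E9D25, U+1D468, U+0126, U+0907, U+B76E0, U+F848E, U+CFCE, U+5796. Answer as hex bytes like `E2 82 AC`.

U+1031C: 4-byte form → F0 90 8C 9C.
U+E9D25: 4-byte form → F3 A9 B4 A5.
U+1D468: 4-byte form → F0 9D 91 A8.
U+0126: 2-byte form → C4 A6.
U+0907: 3-byte form → E0 A4 87.
U+B76E0: 4-byte form → F2 B7 9B A0.
U+F848E: 4-byte form → F3 B8 92 8E.
U+CFCE: 3-byte form → EC BF 8E.
U+5796: 3-byte form → E5 9E 96.
Concatenated (31 bytes): F0 90 8C 9C F3 A9 B4 A5 F0 9D 91 A8 C4 A6 E0 A4 87 F2 B7 9B A0 F3 B8 92 8E EC BF 8E E5 9E 96.

F0 90 8C 9C F3 A9 B4 A5 F0 9D 91 A8 C4 A6 E0 A4 87 F2 B7 9B A0 F3 B8 92 8E EC BF 8E E5 9E 96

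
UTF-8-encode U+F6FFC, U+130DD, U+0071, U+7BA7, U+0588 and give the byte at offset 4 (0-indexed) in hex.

U+F6FFC → 4-byte form F3 B6 BF BC at offsets 0–3.
U+130DD → 4-byte form F0 93 83 9D at offsets 4–7.
Offset 4 falls in char 2's range; it's byte 1 of F0 93 83 9D = 0xF0.

0xF0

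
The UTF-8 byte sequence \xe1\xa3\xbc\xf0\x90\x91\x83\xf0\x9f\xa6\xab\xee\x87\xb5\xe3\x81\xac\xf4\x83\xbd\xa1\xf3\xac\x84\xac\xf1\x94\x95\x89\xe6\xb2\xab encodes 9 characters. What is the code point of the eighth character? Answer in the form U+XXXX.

U+54549

Offset 0: leading byte 0xE1 = 11100001 → 3-byte char #1 = E1 A3 BC.
Offset 3: leading byte 0xF0 = 11110000 → 4-byte char #2 = F0 90 91 83.
Offset 7: leading byte 0xF0 = 11110000 → 4-byte char #3 = F0 9F A6 AB.
Offset 11: leading byte 0xEE = 11101110 → 3-byte char #4 = EE 87 B5.
Offset 14: leading byte 0xE3 = 11100011 → 3-byte char #5 = E3 81 AC.
Offset 17: leading byte 0xF4 = 11110100 → 4-byte char #6 = F4 83 BD A1.
Offset 21: leading byte 0xF3 = 11110011 → 4-byte char #7 = F3 AC 84 AC.
Offset 25: leading byte 0xF1 = 11110001 → 4-byte char #8 = F1 94 95 89.
Leading byte 0xF1 = 11110001 matches 11110xxx → 4-byte sequence.
Byte 1: 0xF1 = 11110001, payload 001 (3 bits).
Byte 2: 0x94 = 10010100 (10xxxxxx ✓), payload 010100.
Byte 3: 0x95 = 10010101 (10xxxxxx ✓), payload 010101.
Byte 4: 0x89 = 10001001 (10xxxxxx ✓), payload 001001.
Concatenate: 001010100010101001001 = 0x54549 (21 bits → U+54549).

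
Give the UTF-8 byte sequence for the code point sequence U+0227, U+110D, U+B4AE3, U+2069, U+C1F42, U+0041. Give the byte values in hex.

C8 A7 E1 84 8D F2 B4 AB A3 E2 81 A9 F3 81 BD 82 41

U+0227: 2-byte form → C8 A7.
U+110D: 3-byte form → E1 84 8D.
U+B4AE3: 4-byte form → F2 B4 AB A3.
U+2069: 3-byte form → E2 81 A9.
U+C1F42: 4-byte form → F3 81 BD 82.
U+0041: 1-byte form → 41.
Concatenated (17 bytes): C8 A7 E1 84 8D F2 B4 AB A3 E2 81 A9 F3 81 BD 82 41.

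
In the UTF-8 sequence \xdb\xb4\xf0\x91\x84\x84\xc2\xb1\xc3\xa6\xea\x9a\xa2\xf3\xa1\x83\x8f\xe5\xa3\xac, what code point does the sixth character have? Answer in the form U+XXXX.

Offset 0: leading byte 0xDB = 11011011 → 2-byte char #1 = DB B4.
Offset 2: leading byte 0xF0 = 11110000 → 4-byte char #2 = F0 91 84 84.
Offset 6: leading byte 0xC2 = 11000010 → 2-byte char #3 = C2 B1.
Offset 8: leading byte 0xC3 = 11000011 → 2-byte char #4 = C3 A6.
Offset 10: leading byte 0xEA = 11101010 → 3-byte char #5 = EA 9A A2.
Offset 13: leading byte 0xF3 = 11110011 → 4-byte char #6 = F3 A1 83 8F.
Leading byte 0xF3 = 11110011 matches 11110xxx → 4-byte sequence.
Byte 1: 0xF3 = 11110011, payload 011 (3 bits).
Byte 2: 0xA1 = 10100001 (10xxxxxx ✓), payload 100001.
Byte 3: 0x83 = 10000011 (10xxxxxx ✓), payload 000011.
Byte 4: 0x8F = 10001111 (10xxxxxx ✓), payload 001111.
Concatenate: 011100001000011001111 = 0xE10CF (21 bits → U+E10CF).

U+E10CF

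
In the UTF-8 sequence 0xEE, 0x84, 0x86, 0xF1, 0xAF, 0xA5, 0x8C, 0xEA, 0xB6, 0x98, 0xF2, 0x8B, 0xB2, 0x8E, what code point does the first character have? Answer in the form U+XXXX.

U+E106

Offset 0: leading byte 0xEE = 11101110 → 3-byte char #1 = EE 84 86.
Leading byte 0xEE = 11101110 matches 1110xxxx → 3-byte sequence.
Byte 1: 0xEE = 11101110, payload 1110 (4 bits).
Byte 2: 0x84 = 10000100 (10xxxxxx ✓), payload 000100.
Byte 3: 0x86 = 10000110 (10xxxxxx ✓), payload 000110.
Concatenate: 1110000100000110 = 0xE106 (16 bits → U+E106).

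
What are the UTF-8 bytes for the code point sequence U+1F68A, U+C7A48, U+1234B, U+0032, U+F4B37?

U+1F68A: 4-byte form → F0 9F 9A 8A.
U+C7A48: 4-byte form → F3 87 A9 88.
U+1234B: 4-byte form → F0 92 8D 8B.
U+0032: 1-byte form → 32.
U+F4B37: 4-byte form → F3 B4 AC B7.
Concatenated (17 bytes): F0 9F 9A 8A F3 87 A9 88 F0 92 8D 8B 32 F3 B4 AC B7.

F0 9F 9A 8A F3 87 A9 88 F0 92 8D 8B 32 F3 B4 AC B7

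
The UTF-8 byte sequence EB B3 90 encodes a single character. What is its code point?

U+BCD0

Leading byte 0xEB = 11101011 matches 1110xxxx → 3-byte sequence.
Byte 1: 0xEB = 11101011, payload 1011 (4 bits).
Byte 2: 0xB3 = 10110011 (10xxxxxx ✓), payload 110011.
Byte 3: 0x90 = 10010000 (10xxxxxx ✓), payload 010000.
Concatenate: 1011110011010000 = 0xBCD0 (16 bits → U+BCD0).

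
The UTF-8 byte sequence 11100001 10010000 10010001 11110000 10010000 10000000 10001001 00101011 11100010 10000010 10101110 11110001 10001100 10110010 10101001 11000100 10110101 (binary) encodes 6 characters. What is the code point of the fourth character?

U+20AE

Offset 0: leading byte 0xE1 = 11100001 → 3-byte char #1 = E1 90 91.
Offset 3: leading byte 0xF0 = 11110000 → 4-byte char #2 = F0 90 80 89.
Offset 7: leading byte 0x2B = 00101011 → 1-byte char #3 = 2B.
Offset 8: leading byte 0xE2 = 11100010 → 3-byte char #4 = E2 82 AE.
Leading byte 0xE2 = 11100010 matches 1110xxxx → 3-byte sequence.
Byte 1: 0xE2 = 11100010, payload 0010 (4 bits).
Byte 2: 0x82 = 10000010 (10xxxxxx ✓), payload 000010.
Byte 3: 0xAE = 10101110 (10xxxxxx ✓), payload 101110.
Concatenate: 0010000010101110 = 0x20AE (16 bits → U+20AE).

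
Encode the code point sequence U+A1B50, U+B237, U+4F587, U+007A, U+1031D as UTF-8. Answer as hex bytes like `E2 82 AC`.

F2 A1 AD 90 EB 88 B7 F1 8F 96 87 7A F0 90 8C 9D

U+A1B50: 4-byte form → F2 A1 AD 90.
U+B237: 3-byte form → EB 88 B7.
U+4F587: 4-byte form → F1 8F 96 87.
U+007A: 1-byte form → 7A.
U+1031D: 4-byte form → F0 90 8C 9D.
Concatenated (16 bytes): F2 A1 AD 90 EB 88 B7 F1 8F 96 87 7A F0 90 8C 9D.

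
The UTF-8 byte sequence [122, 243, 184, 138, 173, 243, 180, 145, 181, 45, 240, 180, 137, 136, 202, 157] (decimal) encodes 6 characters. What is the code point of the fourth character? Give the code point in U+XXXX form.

U+002D

Offset 0: leading byte 0x7A = 01111010 → 1-byte char #1 = 7A.
Offset 1: leading byte 0xF3 = 11110011 → 4-byte char #2 = F3 B8 8A AD.
Offset 5: leading byte 0xF3 = 11110011 → 4-byte char #3 = F3 B4 91 B5.
Offset 9: leading byte 0x2D = 00101101 → 1-byte char #4 = 2D.
Leading byte 0x2D = 00101101 matches 0xxxxxxx → 1-byte sequence.
Byte 1: 0x2D = 00101101, payload 0101101 (7 bits).
Concatenate: 0101101 = 0x2D (7 bits → U+002D).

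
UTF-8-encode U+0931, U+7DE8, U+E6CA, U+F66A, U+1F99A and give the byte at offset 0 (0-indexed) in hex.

0xE0

U+0931 → 3-byte form E0 A4 B1 at offsets 0–2.
Offset 0 falls in char 1's range; it's byte 1 of E0 A4 B1 = 0xE0.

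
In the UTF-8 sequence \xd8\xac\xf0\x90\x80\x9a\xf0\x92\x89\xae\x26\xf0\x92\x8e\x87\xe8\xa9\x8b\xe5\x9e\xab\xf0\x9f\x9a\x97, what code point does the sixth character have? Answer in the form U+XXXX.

U+8A4B

Offset 0: leading byte 0xD8 = 11011000 → 2-byte char #1 = D8 AC.
Offset 2: leading byte 0xF0 = 11110000 → 4-byte char #2 = F0 90 80 9A.
Offset 6: leading byte 0xF0 = 11110000 → 4-byte char #3 = F0 92 89 AE.
Offset 10: leading byte 0x26 = 00100110 → 1-byte char #4 = 26.
Offset 11: leading byte 0xF0 = 11110000 → 4-byte char #5 = F0 92 8E 87.
Offset 15: leading byte 0xE8 = 11101000 → 3-byte char #6 = E8 A9 8B.
Leading byte 0xE8 = 11101000 matches 1110xxxx → 3-byte sequence.
Byte 1: 0xE8 = 11101000, payload 1000 (4 bits).
Byte 2: 0xA9 = 10101001 (10xxxxxx ✓), payload 101001.
Byte 3: 0x8B = 10001011 (10xxxxxx ✓), payload 001011.
Concatenate: 1000101001001011 = 0x8A4B (16 bits → U+8A4B).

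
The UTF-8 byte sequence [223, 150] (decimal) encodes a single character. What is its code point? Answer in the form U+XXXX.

Leading byte 0xDF = 11011111 matches 110xxxxx → 2-byte sequence.
Byte 1: 0xDF = 11011111, payload 11111 (5 bits).
Byte 2: 0x96 = 10010110 (10xxxxxx ✓), payload 010110.
Concatenate: 11111010110 = 0x7D6 (11 bits → U+07D6).

U+07D6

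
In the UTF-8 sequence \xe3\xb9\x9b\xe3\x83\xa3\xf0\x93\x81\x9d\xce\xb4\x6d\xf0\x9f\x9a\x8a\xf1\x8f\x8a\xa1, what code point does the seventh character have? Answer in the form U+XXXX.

U+4F2A1

Offset 0: leading byte 0xE3 = 11100011 → 3-byte char #1 = E3 B9 9B.
Offset 3: leading byte 0xE3 = 11100011 → 3-byte char #2 = E3 83 A3.
Offset 6: leading byte 0xF0 = 11110000 → 4-byte char #3 = F0 93 81 9D.
Offset 10: leading byte 0xCE = 11001110 → 2-byte char #4 = CE B4.
Offset 12: leading byte 0x6D = 01101101 → 1-byte char #5 = 6D.
Offset 13: leading byte 0xF0 = 11110000 → 4-byte char #6 = F0 9F 9A 8A.
Offset 17: leading byte 0xF1 = 11110001 → 4-byte char #7 = F1 8F 8A A1.
Leading byte 0xF1 = 11110001 matches 11110xxx → 4-byte sequence.
Byte 1: 0xF1 = 11110001, payload 001 (3 bits).
Byte 2: 0x8F = 10001111 (10xxxxxx ✓), payload 001111.
Byte 3: 0x8A = 10001010 (10xxxxxx ✓), payload 001010.
Byte 4: 0xA1 = 10100001 (10xxxxxx ✓), payload 100001.
Concatenate: 001001111001010100001 = 0x4F2A1 (21 bits → U+4F2A1).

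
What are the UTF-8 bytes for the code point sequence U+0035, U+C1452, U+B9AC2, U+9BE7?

U+0035: 1-byte form → 35.
U+C1452: 4-byte form → F3 81 91 92.
U+B9AC2: 4-byte form → F2 B9 AB 82.
U+9BE7: 3-byte form → E9 AF A7.
Concatenated (12 bytes): 35 F3 81 91 92 F2 B9 AB 82 E9 AF A7.

35 F3 81 91 92 F2 B9 AB 82 E9 AF A7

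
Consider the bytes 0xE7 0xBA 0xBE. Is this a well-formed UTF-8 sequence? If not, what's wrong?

Leading byte 0xE7 = 11100111 → 3-byte form.
Continuation bytes 0xBA=10111010, 0xBE=10111110 all match 10xxxxxx.
Decoded value 0x7EBE is ≥ 0x800 (shortest form) and not a surrogate.

valid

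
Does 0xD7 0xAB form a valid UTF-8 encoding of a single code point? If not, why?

valid

Leading byte 0xD7 = 11010111 → 2-byte form.
Continuation bytes 0xAB=10101011 all match 10xxxxxx.
Decoded value 0x5EB is ≥ 0x80 (shortest form) and not a surrogate.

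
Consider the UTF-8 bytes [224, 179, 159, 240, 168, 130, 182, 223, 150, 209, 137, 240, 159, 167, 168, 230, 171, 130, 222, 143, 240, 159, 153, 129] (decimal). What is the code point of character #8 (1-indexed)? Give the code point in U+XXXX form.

U+1F641

Offset 0: leading byte 0xE0 = 11100000 → 3-byte char #1 = E0 B3 9F.
Offset 3: leading byte 0xF0 = 11110000 → 4-byte char #2 = F0 A8 82 B6.
Offset 7: leading byte 0xDF = 11011111 → 2-byte char #3 = DF 96.
Offset 9: leading byte 0xD1 = 11010001 → 2-byte char #4 = D1 89.
Offset 11: leading byte 0xF0 = 11110000 → 4-byte char #5 = F0 9F A7 A8.
Offset 15: leading byte 0xE6 = 11100110 → 3-byte char #6 = E6 AB 82.
Offset 18: leading byte 0xDE = 11011110 → 2-byte char #7 = DE 8F.
Offset 20: leading byte 0xF0 = 11110000 → 4-byte char #8 = F0 9F 99 81.
Leading byte 0xF0 = 11110000 matches 11110xxx → 4-byte sequence.
Byte 1: 0xF0 = 11110000, payload 000 (3 bits).
Byte 2: 0x9F = 10011111 (10xxxxxx ✓), payload 011111.
Byte 3: 0x99 = 10011001 (10xxxxxx ✓), payload 011001.
Byte 4: 0x81 = 10000001 (10xxxxxx ✓), payload 000001.
Concatenate: 000011111011001000001 = 0x1F641 (21 bits → U+1F641).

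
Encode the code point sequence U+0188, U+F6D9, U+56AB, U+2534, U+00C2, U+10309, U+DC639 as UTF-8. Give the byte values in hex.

U+0188: 2-byte form → C6 88.
U+F6D9: 3-byte form → EF 9B 99.
U+56AB: 3-byte form → E5 9A AB.
U+2534: 3-byte form → E2 94 B4.
U+00C2: 2-byte form → C3 82.
U+10309: 4-byte form → F0 90 8C 89.
U+DC639: 4-byte form → F3 9C 98 B9.
Concatenated (21 bytes): C6 88 EF 9B 99 E5 9A AB E2 94 B4 C3 82 F0 90 8C 89 F3 9C 98 B9.

C6 88 EF 9B 99 E5 9A AB E2 94 B4 C3 82 F0 90 8C 89 F3 9C 98 B9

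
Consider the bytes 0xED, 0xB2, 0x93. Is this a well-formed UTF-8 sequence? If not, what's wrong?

invalid (encodes a surrogate (U+D800–U+DFFF))

Structurally a 3-byte sequence; payload = 0xDC93.
But 0xDC93 is in U+D800–U+DFFF, the surrogate range. Surrogates are not Unicode scalar values and are forbidden in UTF-8.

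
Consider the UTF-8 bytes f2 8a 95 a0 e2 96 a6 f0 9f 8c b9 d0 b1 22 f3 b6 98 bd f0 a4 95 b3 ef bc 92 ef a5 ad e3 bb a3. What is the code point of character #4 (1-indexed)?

U+0431

Offset 0: leading byte 0xF2 = 11110010 → 4-byte char #1 = F2 8A 95 A0.
Offset 4: leading byte 0xE2 = 11100010 → 3-byte char #2 = E2 96 A6.
Offset 7: leading byte 0xF0 = 11110000 → 4-byte char #3 = F0 9F 8C B9.
Offset 11: leading byte 0xD0 = 11010000 → 2-byte char #4 = D0 B1.
Leading byte 0xD0 = 11010000 matches 110xxxxx → 2-byte sequence.
Byte 1: 0xD0 = 11010000, payload 10000 (5 bits).
Byte 2: 0xB1 = 10110001 (10xxxxxx ✓), payload 110001.
Concatenate: 10000110001 = 0x431 (11 bits → U+0431).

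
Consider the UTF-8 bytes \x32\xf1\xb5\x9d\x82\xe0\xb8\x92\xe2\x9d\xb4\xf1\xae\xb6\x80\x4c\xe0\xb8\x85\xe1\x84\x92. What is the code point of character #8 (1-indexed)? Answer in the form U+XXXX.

Offset 0: leading byte 0x32 = 00110010 → 1-byte char #1 = 32.
Offset 1: leading byte 0xF1 = 11110001 → 4-byte char #2 = F1 B5 9D 82.
Offset 5: leading byte 0xE0 = 11100000 → 3-byte char #3 = E0 B8 92.
Offset 8: leading byte 0xE2 = 11100010 → 3-byte char #4 = E2 9D B4.
Offset 11: leading byte 0xF1 = 11110001 → 4-byte char #5 = F1 AE B6 80.
Offset 15: leading byte 0x4C = 01001100 → 1-byte char #6 = 4C.
Offset 16: leading byte 0xE0 = 11100000 → 3-byte char #7 = E0 B8 85.
Offset 19: leading byte 0xE1 = 11100001 → 3-byte char #8 = E1 84 92.
Leading byte 0xE1 = 11100001 matches 1110xxxx → 3-byte sequence.
Byte 1: 0xE1 = 11100001, payload 0001 (4 bits).
Byte 2: 0x84 = 10000100 (10xxxxxx ✓), payload 000100.
Byte 3: 0x92 = 10010010 (10xxxxxx ✓), payload 010010.
Concatenate: 0001000100010010 = 0x1112 (16 bits → U+1112).

U+1112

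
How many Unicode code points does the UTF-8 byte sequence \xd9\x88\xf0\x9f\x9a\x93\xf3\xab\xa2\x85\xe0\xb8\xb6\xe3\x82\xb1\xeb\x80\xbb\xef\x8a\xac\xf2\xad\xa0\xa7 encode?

8

Byte at offset 0: 0xD9 = 11011001 → 2-byte char (#1). Advance 2.
Byte at offset 2: 0xF0 = 11110000 → 4-byte char (#2). Advance 4.
Byte at offset 6: 0xF3 = 11110011 → 4-byte char (#3). Advance 4.
Byte at offset 10: 0xE0 = 11100000 → 3-byte char (#4). Advance 3.
Byte at offset 13: 0xE3 = 11100011 → 3-byte char (#5). Advance 3.
Byte at offset 16: 0xEB = 11101011 → 3-byte char (#6). Advance 3.
Byte at offset 19: 0xEF = 11101111 → 3-byte char (#7). Advance 3.
Byte at offset 22: 0xF2 = 11110010 → 4-byte char (#8). Advance 4.
Reached end at offset 26 after 8 code points.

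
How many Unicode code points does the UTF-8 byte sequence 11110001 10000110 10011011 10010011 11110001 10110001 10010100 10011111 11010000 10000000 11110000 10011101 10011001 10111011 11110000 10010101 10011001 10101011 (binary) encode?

5

Byte at offset 0: 0xF1 = 11110001 → 4-byte char (#1). Advance 4.
Byte at offset 4: 0xF1 = 11110001 → 4-byte char (#2). Advance 4.
Byte at offset 8: 0xD0 = 11010000 → 2-byte char (#3). Advance 2.
Byte at offset 10: 0xF0 = 11110000 → 4-byte char (#4). Advance 4.
Byte at offset 14: 0xF0 = 11110000 → 4-byte char (#5). Advance 4.
Reached end at offset 18 after 5 code points.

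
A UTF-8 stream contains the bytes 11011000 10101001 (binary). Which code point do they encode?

Leading byte 0xD8 = 11011000 matches 110xxxxx → 2-byte sequence.
Byte 1: 0xD8 = 11011000, payload 11000 (5 bits).
Byte 2: 0xA9 = 10101001 (10xxxxxx ✓), payload 101001.
Concatenate: 11000101001 = 0x629 (11 bits → U+0629).

U+0629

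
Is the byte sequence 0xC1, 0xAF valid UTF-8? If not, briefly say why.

invalid (overlong encoding)

Leading byte 0xC1 = 11000001 → 2-byte form.
Continuation bytes all match 10xxxxxx. Payload decodes to 0x6F.
But 0x6F < 0x80, the minimum for a 2-byte sequence — this is an overlong encoding.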